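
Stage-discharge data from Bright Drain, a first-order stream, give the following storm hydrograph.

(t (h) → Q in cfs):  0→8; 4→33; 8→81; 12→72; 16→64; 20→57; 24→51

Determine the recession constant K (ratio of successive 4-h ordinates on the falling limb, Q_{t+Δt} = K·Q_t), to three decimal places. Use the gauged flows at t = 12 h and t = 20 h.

Using the recession-limb readings at t = 12 h and t = 20 h: Q falls from 72 to 57 cfs over 2 intervals.
K = (Q₂/Q₁)^(1/2) = (57/72)^(1/2) = 0.890.

K ≈ 0.890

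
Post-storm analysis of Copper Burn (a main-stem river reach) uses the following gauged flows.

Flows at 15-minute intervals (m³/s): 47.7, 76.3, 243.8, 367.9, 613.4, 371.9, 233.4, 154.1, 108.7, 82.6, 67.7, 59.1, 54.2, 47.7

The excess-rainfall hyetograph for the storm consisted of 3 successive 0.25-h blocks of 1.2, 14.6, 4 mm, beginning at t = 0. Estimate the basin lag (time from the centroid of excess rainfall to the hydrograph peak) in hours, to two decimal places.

t_L ≈ 0.59 h

Centroid of excess rainfall: t_c = Σ P_i·t̄_i / ΣP_i = 0.4104 h (block centres at 0.125, 0.375, 0.625 h).
Hydrograph peak occurs at t = 1 h, so basin lag t_L = 1 − 0.4104 = 0.59 h.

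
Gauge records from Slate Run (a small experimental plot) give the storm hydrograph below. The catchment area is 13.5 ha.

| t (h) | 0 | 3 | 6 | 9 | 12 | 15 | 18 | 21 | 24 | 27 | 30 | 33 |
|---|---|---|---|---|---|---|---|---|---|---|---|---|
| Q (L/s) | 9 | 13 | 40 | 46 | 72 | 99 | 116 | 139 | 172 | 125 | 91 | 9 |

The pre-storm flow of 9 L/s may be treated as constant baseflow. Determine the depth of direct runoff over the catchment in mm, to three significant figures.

Direct runoff: 0.0, 4.0, 31.0, 37.0, 63.0, 90.0, 107.0, 130.0, 163.0, 116.0, 82.0, 0.0 L/s; ΣQ_DR = 823.0 L/s.
V = ΣQ_DR · Δt = 823.0 × 10800 s = 8.888 × 10^6 L.
Over A = 13.5 ha, depth = V / A = 65.8 mm.

d ≈ 65.8 mm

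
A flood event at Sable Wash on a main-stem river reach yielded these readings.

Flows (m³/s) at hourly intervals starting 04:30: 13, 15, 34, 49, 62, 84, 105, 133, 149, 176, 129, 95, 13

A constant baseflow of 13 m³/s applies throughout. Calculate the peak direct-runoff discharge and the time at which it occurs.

Q_p = 163.0 m³/s at t = 13:30

Subtracting baseflow gives direct-runoff ordinates: 0.0, 2.0, 21.0, 36.0, 49.0, 71.0, 92.0, 120.0, 136.0, 163.0, 116.0, 82.0, 0.0 m³/s.
The maximum is 163.0 m³/s, occurring at the reading for t = 13:30.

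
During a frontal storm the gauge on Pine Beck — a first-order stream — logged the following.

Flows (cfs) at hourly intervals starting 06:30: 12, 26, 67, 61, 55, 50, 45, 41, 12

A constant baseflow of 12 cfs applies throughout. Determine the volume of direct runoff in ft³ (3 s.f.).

V ≈ 9.40 × 10^5 ft³

Direct-runoff ordinates (Q − Q_b): 0.0, 14.0, 55.0, 49.0, 43.0, 38.0, 33.0, 29.0, 0.0 cfs.
ΣQ_DR = 261.0 cfs.
With Δt = 1 h = 3600 s, V = ΣQ_DR · Δt = 261.0 × 3600 = 9.40 × 10^5 ft³.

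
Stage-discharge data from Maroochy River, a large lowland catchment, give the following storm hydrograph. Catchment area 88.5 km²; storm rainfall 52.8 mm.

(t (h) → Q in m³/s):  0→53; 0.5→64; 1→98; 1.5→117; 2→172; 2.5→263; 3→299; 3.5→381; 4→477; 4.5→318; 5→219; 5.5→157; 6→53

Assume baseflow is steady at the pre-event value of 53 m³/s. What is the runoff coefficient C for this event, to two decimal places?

ΣQ_DR = 1982 m³/s; V = ΣQ_DR·Δt = 3.568 × 10^6 m³.
Runoff depth d = V / A = 40.31 mm.
C = d / P = 40.31 / 52.8 = 0.76.

C ≈ 0.76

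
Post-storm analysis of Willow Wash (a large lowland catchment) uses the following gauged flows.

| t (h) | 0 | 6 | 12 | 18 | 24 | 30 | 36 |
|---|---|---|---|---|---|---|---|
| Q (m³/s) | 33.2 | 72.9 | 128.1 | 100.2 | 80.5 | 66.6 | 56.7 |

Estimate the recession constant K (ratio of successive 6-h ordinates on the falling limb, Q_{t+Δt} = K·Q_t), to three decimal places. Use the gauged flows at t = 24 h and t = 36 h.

K ≈ 0.839

Using the recession-limb readings at t = 24 h and t = 36 h: Q falls from 80.5 to 56.7 m³/s over 2 intervals.
K = (Q₂/Q₁)^(1/2) = (56.7/80.5)^(1/2) = 0.839.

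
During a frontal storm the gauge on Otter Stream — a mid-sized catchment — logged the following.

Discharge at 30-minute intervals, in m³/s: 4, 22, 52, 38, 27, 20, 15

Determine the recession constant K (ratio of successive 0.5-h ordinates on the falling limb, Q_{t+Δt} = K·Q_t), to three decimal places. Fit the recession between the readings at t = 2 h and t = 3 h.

K ≈ 0.745

Using the recession-limb readings at t = 2 h and t = 3 h: Q falls from 27 to 15 m³/s over 2 intervals.
K = (Q₂/Q₁)^(1/2) = (15/27)^(1/2) = 0.745.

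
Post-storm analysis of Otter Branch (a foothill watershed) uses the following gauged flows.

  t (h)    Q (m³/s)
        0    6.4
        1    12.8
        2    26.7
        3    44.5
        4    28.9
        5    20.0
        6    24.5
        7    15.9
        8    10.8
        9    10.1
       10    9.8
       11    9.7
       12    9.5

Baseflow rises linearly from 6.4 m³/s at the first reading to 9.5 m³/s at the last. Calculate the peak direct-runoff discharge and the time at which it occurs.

Q_p = 37.33 m³/s at t = 3 h

Subtracting baseflow gives direct-runoff ordinates: 0.00, 6.14, 19.78, 37.33, 21.47, 12.31, 16.55, 7.69, 2.33, 1.38, 0.82, 0.46, 0.00 m³/s.
The maximum is 37.33 m³/s, occurring at the reading for t = 3 h.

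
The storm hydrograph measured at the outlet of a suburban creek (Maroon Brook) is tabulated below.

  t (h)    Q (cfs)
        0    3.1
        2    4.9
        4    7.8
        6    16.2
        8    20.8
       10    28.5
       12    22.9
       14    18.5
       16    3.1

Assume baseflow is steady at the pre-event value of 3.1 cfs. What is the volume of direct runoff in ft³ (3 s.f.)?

V ≈ 7.05 × 10^5 ft³

Direct-runoff ordinates (Q − Q_b): 0.0, 1.8, 4.7, 13.1, 17.7, 25.4, 19.8, 15.4, 0.0 cfs.
ΣQ_DR = 97.90 cfs.
With Δt = 2 h = 7200 s, V = ΣQ_DR · Δt = 97.90 × 7200 = 7.05 × 10^5 ft³.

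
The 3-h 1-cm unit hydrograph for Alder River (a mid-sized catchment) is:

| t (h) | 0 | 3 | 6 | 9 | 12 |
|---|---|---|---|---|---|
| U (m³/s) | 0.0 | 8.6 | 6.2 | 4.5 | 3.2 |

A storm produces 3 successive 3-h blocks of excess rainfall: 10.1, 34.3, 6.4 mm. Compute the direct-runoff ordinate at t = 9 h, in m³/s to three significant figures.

By discrete convolution, Q_j = Σ (P_i / 10 mm) · U_{j−i}.
At t = 9 h (j=3): Q = (10.1/10)·4.5 + (34.3/10)·6.2 + (6.4/10)·8.6 = 31.3 m³/s.

Q ≈ 31.3 m³/s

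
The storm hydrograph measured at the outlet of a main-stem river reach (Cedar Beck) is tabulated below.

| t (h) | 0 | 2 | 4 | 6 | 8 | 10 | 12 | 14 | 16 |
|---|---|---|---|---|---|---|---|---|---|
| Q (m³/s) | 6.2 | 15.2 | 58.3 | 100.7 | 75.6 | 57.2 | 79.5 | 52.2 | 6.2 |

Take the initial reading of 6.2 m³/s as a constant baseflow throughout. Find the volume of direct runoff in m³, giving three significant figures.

V ≈ 2.85 × 10^6 m³

Direct-runoff ordinates (Q − Q_b): 0.0, 9.0, 52.1, 94.5, 69.4, 51.0, 73.3, 46.0, 0.0 m³/s.
ΣQ_DR = 395.3 m³/s.
With Δt = 2 h = 7200 s, V = ΣQ_DR · Δt = 395.3 × 7200 = 2.85 × 10^6 m³.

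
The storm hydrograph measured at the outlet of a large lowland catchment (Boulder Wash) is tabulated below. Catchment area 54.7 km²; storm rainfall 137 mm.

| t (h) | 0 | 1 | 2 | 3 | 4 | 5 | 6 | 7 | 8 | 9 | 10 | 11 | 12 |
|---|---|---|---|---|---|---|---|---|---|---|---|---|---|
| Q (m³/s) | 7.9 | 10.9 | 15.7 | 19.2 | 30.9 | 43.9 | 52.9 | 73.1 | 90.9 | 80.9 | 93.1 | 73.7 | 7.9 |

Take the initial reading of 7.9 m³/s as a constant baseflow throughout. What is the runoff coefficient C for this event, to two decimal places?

ΣQ_DR = 498.3 m³/s; V = ΣQ_DR·Δt = 1.794 × 10^6 m³.
Runoff depth d = V / A = 32.79 mm.
C = d / P = 32.79 / 137 = 0.24.

C ≈ 0.24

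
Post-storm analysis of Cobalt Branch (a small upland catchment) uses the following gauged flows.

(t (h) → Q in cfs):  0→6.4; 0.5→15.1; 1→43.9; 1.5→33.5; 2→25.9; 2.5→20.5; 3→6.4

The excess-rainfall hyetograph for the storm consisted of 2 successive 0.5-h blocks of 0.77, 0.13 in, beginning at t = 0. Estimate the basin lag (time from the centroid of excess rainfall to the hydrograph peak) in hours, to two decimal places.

Centroid of excess rainfall: t_c = Σ P_i·t̄_i / ΣP_i = 0.3222 h (block centres at 0.25, 0.75 h).
Hydrograph peak occurs at t = 1 h, so basin lag t_L = 1 − 0.3222 = 0.68 h.

t_L ≈ 0.68 h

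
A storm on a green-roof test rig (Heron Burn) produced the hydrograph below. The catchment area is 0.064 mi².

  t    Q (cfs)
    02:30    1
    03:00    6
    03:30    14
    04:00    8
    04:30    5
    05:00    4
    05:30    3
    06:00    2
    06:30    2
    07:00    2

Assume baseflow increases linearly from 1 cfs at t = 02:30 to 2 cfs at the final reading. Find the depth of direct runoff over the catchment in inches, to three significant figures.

Direct runoff: 0.00, 4.89, 12.78, 6.67, 3.56, 2.44, 1.33, 0.22, 0.11, 0.00 cfs; ΣQ_DR = 32.00 cfs.
V = ΣQ_DR · Δt = 32.00 × 1800 s = 57600 ft³.
Over A = 0.064 mi², depth = V / A = 0.387 in.

d ≈ 0.387 in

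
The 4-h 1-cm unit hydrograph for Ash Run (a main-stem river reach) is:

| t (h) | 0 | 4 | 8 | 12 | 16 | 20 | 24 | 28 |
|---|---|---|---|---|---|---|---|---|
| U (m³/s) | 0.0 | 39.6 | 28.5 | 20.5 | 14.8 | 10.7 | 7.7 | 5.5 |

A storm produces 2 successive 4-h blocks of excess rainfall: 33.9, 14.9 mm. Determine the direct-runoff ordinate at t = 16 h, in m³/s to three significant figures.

By discrete convolution, Q_j = Σ (P_i / 10 mm) · U_{j−i}.
At t = 16 h (j=4): Q = (33.9/10)·14.8 + (14.9/10)·20.5 = 80.7 m³/s.

Q ≈ 80.7 m³/s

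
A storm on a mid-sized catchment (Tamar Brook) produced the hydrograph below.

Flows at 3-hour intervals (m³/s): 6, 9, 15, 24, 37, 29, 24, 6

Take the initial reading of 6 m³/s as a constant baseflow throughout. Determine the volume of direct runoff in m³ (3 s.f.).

V ≈ 1.10 × 10^6 m³

Direct-runoff ordinates (Q − Q_b): 0.0, 3.0, 9.0, 18.0, 31.0, 23.0, 18.0, 0.0 m³/s.
ΣQ_DR = 102.0 m³/s.
With Δt = 3 h = 10800 s, V = ΣQ_DR · Δt = 102.0 × 10800 = 1.10 × 10^6 m³.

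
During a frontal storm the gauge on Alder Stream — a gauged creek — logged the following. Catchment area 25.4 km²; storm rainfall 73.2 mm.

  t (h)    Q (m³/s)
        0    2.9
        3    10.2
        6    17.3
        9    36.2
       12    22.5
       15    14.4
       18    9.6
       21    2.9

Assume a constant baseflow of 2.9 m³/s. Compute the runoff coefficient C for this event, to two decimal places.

C ≈ 0.54

ΣQ_DR = 92.80 m³/s; V = ΣQ_DR·Δt = 1.002 × 10^6 m³.
Runoff depth d = V / A = 39.46 mm.
C = d / P = 39.46 / 73.2 = 0.54.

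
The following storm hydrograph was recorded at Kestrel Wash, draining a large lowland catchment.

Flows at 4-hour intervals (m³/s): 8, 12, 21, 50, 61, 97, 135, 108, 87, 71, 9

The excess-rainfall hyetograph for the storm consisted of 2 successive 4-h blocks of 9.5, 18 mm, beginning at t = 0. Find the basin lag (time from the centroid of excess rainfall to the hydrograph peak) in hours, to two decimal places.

Centroid of excess rainfall: t_c = Σ P_i·t̄_i / ΣP_i = 4.6182 h (block centres at 2, 6 h).
Hydrograph peak occurs at t = 24 h, so basin lag t_L = 24 − 4.6182 = 19.38 h.

t_L ≈ 19.38 h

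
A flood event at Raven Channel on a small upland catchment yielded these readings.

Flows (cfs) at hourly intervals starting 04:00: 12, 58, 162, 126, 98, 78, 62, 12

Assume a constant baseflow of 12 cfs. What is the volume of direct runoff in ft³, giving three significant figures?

Direct-runoff ordinates (Q − Q_b): 0.0, 46.0, 150.0, 114.0, 86.0, 66.0, 50.0, 0.0 cfs.
ΣQ_DR = 512.0 cfs.
With Δt = 1 h = 3600 s, V = ΣQ_DR · Δt = 512.0 × 3600 = 1.84 × 10^6 ft³.

V ≈ 1.84 × 10^6 ft³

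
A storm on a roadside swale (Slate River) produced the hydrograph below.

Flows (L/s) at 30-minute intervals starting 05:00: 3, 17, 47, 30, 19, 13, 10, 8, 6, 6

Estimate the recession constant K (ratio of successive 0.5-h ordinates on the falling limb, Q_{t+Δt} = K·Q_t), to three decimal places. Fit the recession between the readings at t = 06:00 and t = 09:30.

Using the recession-limb readings at t = 06:00 and t = 09:30: Q falls from 47 to 6 L/s over 7 intervals.
K = (Q₂/Q₁)^(1/7) = (6/47)^(1/7) = 0.745.

K ≈ 0.745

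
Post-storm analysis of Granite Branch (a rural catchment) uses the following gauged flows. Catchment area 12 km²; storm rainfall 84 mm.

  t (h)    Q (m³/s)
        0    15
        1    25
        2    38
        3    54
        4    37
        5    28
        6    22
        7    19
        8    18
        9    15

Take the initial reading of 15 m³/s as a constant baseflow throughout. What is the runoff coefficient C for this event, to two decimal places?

C ≈ 0.43

ΣQ_DR = 121.0 m³/s; V = ΣQ_DR·Δt = 4.356 × 10^5 m³.
Runoff depth d = V / A = 36.30 mm.
C = d / P = 36.30 / 84 = 0.43.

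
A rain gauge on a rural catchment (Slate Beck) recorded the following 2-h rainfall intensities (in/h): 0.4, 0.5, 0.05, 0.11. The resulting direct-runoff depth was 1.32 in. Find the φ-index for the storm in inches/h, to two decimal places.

φ ≈ 0.12 in/h

Only the 2 blocks with intensity above φ contribute runoff: 0.4, 0.5 in/h.
Σ(I−φ)·Δt = d  ⇒  (0.4+0.5 − 2φ)·2 = 1.32
φ = (0.9000 − 1.32/2) / 2 = 0.12 in/h.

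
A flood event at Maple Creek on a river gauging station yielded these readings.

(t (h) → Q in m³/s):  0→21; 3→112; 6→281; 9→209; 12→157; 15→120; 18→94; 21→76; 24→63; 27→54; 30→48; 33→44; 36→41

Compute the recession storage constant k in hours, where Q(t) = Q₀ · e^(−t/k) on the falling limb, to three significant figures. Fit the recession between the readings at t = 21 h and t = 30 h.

On the falling limb, Q drops from 76 to 48 m³/s between t = 21 h and t = 30 h (Δt = 9 h).
k = −Δt / ln(Q₂/Q₁) = −9 / ln(48/76) = 19.6 h.

k ≈ 19.6 h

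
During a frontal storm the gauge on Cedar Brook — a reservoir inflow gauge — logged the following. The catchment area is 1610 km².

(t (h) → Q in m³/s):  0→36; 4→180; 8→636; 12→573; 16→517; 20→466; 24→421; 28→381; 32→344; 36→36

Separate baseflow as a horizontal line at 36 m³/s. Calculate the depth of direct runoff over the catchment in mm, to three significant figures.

d ≈ 28.9 mm

Direct runoff: 0.0, 144.0, 600.0, 537.0, 481.0, 430.0, 385.0, 345.0, 308.0, 0.0 m³/s; ΣQ_DR = 3230 m³/s.
V = ΣQ_DR · Δt = 3230 × 14400 s = 4.651 × 10^7 m³.
Over A = 1610 km², depth = V / A = 28.9 mm.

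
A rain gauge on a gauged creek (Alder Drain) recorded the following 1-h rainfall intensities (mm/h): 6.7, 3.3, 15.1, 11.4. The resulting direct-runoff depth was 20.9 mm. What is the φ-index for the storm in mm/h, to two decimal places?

Only the 3 blocks with intensity above φ contribute runoff: 6.7, 15.1, 11.4 mm/h.
Σ(I−φ)·Δt = d  ⇒  (6.7+15.1+11.4 − 3φ)·1 = 20.9
φ = (33.20 − 20.9/1) / 3 = 4.10 mm/h.

φ ≈ 4.10 mm/h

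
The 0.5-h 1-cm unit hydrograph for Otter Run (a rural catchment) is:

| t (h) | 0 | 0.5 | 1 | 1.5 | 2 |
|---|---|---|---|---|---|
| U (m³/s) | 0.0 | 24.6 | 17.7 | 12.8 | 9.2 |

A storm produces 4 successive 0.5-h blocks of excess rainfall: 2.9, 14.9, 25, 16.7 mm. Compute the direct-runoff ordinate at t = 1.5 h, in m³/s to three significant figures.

By discrete convolution, Q_j = Σ (P_i / 10 mm) · U_{j−i}.
At t = 1.5 h (j=3): Q = (2.9/10)·12.8 + (14.9/10)·17.7 + (25/10)·24.6 + (16.7/10)·0.0 = 91.6 m³/s.

Q ≈ 91.6 m³/s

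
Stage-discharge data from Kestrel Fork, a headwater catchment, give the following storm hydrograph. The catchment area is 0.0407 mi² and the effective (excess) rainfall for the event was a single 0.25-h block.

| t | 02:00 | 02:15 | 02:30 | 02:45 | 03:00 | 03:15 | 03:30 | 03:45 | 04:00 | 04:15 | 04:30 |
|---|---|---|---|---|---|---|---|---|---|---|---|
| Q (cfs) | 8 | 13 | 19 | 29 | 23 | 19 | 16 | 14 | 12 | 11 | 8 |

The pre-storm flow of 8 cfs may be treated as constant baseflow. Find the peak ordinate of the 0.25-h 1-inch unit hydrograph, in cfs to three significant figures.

Direct runoff: 0.0, 5.0, 11.0, 21.0, 15.0, 11.0, 8.0, 6.0, 4.0, 3.0, 0.0 cfs; ΣQ_DR = 84.00 cfs, peak = 21.0 cfs.
Runoff depth d = ΣQ_DR·Δt / A = 84.00 × 900 / (0.0407 mi²) = 0.7995 in.
The 1-inch UH is the DRH scaled by (1 in)/d, so U_p = 21.0 × 1/0.7995 = 26.3 cfs.

U_p ≈ 26.3 cfs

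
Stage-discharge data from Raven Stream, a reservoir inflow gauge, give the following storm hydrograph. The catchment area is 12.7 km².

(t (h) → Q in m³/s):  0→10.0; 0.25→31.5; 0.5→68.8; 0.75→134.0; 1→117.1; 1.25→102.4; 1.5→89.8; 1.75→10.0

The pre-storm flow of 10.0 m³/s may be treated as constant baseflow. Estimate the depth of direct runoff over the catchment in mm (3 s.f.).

Direct runoff: 0.0, 21.5, 58.8, 124.0, 107.1, 92.4, 79.8, 0.0 m³/s; ΣQ_DR = 483.6 m³/s.
V = ΣQ_DR · Δt = 483.6 × 900 s = 4.352 × 10^5 m³.
Over A = 12.7 km², depth = V / A = 34.3 mm.

d ≈ 34.3 mm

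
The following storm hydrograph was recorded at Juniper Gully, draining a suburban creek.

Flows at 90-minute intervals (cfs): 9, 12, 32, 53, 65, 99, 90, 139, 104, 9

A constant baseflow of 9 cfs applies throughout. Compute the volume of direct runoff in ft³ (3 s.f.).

V ≈ 2.82 × 10^6 ft³

Direct-runoff ordinates (Q − Q_b): 0.0, 3.0, 23.0, 44.0, 56.0, 90.0, 81.0, 130.0, 95.0, 0.0 cfs.
ΣQ_DR = 522.0 cfs.
With Δt = 1.5 h = 5400 s, V = ΣQ_DR · Δt = 522.0 × 5400 = 2.82 × 10^6 ft³.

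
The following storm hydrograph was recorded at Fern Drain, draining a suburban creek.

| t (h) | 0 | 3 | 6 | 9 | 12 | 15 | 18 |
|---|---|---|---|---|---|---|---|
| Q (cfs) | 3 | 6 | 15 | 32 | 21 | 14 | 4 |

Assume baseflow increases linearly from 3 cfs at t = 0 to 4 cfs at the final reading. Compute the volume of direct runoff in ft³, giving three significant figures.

Direct-runoff ordinates (Q − Q_b): 0.00, 2.83, 11.67, 28.50, 17.33, 10.17, 0.00 cfs.
ΣQ_DR = 70.50 cfs.
With Δt = 3 h = 10800 s, V = ΣQ_DR · Δt = 70.50 × 10800 = 7.61 × 10^5 ft³.

V ≈ 7.61 × 10^5 ft³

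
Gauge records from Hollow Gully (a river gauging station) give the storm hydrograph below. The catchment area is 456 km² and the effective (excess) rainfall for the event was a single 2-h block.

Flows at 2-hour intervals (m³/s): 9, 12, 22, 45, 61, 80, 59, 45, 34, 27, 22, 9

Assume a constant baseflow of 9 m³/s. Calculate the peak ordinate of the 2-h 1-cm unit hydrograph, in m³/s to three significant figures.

U_p ≈ 142 m³/s

Direct runoff: 0.0, 3.0, 13.0, 36.0, 52.0, 71.0, 50.0, 36.0, 25.0, 18.0, 13.0, 0.0 m³/s; ΣQ_DR = 317.0 m³/s, peak = 71.0 m³/s.
Runoff depth d = ΣQ_DR·Δt / A = 317.0 × 7200 / (456 km²) = 5.005 mm.
The 1-cm UH is the DRH scaled by (10 mm)/d, so U_p = 71.0 × 10/5.005 = 142 m³/s.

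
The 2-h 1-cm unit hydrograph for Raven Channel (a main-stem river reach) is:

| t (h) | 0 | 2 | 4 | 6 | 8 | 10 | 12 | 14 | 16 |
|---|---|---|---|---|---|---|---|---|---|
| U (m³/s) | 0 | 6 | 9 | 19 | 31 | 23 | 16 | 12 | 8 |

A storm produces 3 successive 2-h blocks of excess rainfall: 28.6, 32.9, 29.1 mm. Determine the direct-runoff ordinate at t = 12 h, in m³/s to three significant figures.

Q ≈ 212 m³/s

By discrete convolution, Q_j = Σ (P_i / 10 mm) · U_{j−i}.
At t = 12 h (j=6): Q = (28.6/10)·16 + (32.9/10)·23 + (29.1/10)·31 = 212 m³/s.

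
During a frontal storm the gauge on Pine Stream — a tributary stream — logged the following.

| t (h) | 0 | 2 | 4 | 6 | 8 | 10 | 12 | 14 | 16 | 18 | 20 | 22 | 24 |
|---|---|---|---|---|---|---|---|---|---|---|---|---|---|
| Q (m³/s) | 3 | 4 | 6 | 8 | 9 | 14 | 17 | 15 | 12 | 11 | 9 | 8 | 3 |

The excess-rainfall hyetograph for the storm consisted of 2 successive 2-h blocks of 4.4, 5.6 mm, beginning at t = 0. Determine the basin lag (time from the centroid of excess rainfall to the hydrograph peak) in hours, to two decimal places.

t_L ≈ 9.88 h

Centroid of excess rainfall: t_c = Σ P_i·t̄_i / ΣP_i = 2.1200 h (block centres at 1, 3 h).
Hydrograph peak occurs at t = 12 h, so basin lag t_L = 12 − 2.1200 = 9.88 h.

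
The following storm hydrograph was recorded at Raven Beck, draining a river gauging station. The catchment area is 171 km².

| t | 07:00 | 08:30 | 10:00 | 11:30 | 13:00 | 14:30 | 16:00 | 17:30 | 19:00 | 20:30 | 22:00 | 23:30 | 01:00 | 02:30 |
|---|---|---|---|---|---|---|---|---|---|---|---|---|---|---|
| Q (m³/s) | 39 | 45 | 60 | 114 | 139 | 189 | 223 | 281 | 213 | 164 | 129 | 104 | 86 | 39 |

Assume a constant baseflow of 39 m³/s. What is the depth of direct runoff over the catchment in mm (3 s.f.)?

d ≈ 40.4 mm

Direct runoff: 0.0, 6.0, 21.0, 75.0, 100.0, 150.0, 184.0, 242.0, 174.0, 125.0, 90.0, 65.0, 47.0, 0.0 m³/s; ΣQ_DR = 1279 m³/s.
V = ΣQ_DR · Δt = 1279 × 5400 s = 6.907 × 10^6 m³.
Over A = 171 km², depth = V / A = 40.4 mm.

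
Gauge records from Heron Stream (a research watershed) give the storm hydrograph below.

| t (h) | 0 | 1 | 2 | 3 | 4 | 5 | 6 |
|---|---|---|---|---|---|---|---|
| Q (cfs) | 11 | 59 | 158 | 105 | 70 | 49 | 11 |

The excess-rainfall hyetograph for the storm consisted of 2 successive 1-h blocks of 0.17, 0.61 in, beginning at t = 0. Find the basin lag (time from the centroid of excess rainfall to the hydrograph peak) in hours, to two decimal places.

t_L ≈ 0.72 h

Centroid of excess rainfall: t_c = Σ P_i·t̄_i / ΣP_i = 1.2821 h (block centres at 0.5, 1.5 h).
Hydrograph peak occurs at t = 2 h, so basin lag t_L = 2 − 1.2821 = 0.72 h.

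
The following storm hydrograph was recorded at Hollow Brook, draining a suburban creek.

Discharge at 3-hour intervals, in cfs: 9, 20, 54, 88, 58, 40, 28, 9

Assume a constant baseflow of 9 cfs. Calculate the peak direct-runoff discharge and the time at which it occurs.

Subtracting baseflow gives direct-runoff ordinates: 0.0, 11.0, 45.0, 79.0, 49.0, 31.0, 19.0, 0.0 cfs.
The maximum is 79.0 cfs, occurring at the reading for t = 9 h.

Q_p = 79.0 cfs at t = 9 h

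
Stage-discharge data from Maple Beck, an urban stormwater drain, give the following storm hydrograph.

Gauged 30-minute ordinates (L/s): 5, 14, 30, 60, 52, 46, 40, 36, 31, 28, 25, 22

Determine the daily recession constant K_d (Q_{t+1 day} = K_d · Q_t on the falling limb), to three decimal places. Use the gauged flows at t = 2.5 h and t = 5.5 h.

K_d ≈ 0.003

Between t = 2.5 h and t = 5.5 h the flow falls from 46 to 22 L/s over 6×0.5 h = 3 h.
Per-interval ratio K = (22/46)^(1/6) = 0.8843; K_d = K^(24/0.5) = 0.003.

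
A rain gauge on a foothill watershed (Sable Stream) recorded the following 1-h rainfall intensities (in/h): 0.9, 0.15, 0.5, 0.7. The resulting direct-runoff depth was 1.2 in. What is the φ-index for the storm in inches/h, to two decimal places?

Only the 3 blocks with intensity above φ contribute runoff: 0.9, 0.5, 0.7 in/h.
Σ(I−φ)·Δt = d  ⇒  (0.9+0.5+0.7 − 3φ)·1 = 1.2
φ = (2.100 − 1.2/1) / 3 = 0.30 in/h.

φ ≈ 0.30 in/h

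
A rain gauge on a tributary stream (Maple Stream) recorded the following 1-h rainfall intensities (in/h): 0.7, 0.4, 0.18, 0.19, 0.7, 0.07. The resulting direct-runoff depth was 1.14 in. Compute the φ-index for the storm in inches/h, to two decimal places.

Only the 3 blocks with intensity above φ contribute runoff: 0.7, 0.4, 0.7 in/h.
Σ(I−φ)·Δt = d  ⇒  (0.7+0.4+0.7 − 3φ)·1 = 1.14
φ = (1.800 − 1.14/1) / 3 = 0.22 in/h.

φ ≈ 0.22 in/h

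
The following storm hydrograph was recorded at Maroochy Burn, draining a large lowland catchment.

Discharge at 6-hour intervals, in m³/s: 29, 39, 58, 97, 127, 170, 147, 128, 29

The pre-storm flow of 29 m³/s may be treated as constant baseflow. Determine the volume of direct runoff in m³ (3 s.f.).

V ≈ 1.22 × 10^7 m³

Direct-runoff ordinates (Q − Q_b): 0.0, 10.0, 29.0, 68.0, 98.0, 141.0, 118.0, 99.0, 0.0 m³/s.
ΣQ_DR = 563.0 m³/s.
With Δt = 6 h = 21600 s, V = ΣQ_DR · Δt = 563.0 × 21600 = 1.22 × 10^7 m³.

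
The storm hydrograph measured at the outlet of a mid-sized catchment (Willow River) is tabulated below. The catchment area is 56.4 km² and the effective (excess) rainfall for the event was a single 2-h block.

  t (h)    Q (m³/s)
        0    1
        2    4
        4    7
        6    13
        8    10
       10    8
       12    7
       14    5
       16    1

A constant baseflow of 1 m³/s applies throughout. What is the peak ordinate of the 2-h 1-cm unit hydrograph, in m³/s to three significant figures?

U_p ≈ 20.0 m³/s

Direct runoff: 0.0, 3.0, 6.0, 12.0, 9.0, 7.0, 6.0, 4.0, 0.0 m³/s; ΣQ_DR = 47.00 m³/s, peak = 12.0 m³/s.
Runoff depth d = ΣQ_DR·Δt / A = 47.00 × 7200 / (56.4 km²) = 6.000 mm.
The 1-cm UH is the DRH scaled by (10 mm)/d, so U_p = 12.0 × 10/6.000 = 20.0 m³/s.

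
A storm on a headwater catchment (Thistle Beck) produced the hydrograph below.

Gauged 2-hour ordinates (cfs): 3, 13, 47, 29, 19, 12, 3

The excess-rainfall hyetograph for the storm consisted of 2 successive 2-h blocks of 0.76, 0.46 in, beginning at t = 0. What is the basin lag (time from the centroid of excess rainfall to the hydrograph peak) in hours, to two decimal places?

t_L ≈ 2.25 h

Centroid of excess rainfall: t_c = Σ P_i·t̄_i / ΣP_i = 1.7541 h (block centres at 1, 3 h).
Hydrograph peak occurs at t = 4 h, so basin lag t_L = 4 − 1.7541 = 2.25 h.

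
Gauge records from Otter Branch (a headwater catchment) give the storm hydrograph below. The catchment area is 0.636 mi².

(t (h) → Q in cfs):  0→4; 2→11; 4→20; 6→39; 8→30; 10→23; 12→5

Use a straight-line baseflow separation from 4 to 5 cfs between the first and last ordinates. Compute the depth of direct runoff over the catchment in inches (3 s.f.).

Direct runoff: 0.00, 6.83, 15.67, 34.50, 25.33, 18.17, 0.00 cfs; ΣQ_DR = 100.5 cfs.
V = ΣQ_DR · Δt = 100.5 × 7200 s = 7.236 × 10^5 ft³.
Over A = 0.636 mi², depth = V / A = 0.490 in.

d ≈ 0.490 in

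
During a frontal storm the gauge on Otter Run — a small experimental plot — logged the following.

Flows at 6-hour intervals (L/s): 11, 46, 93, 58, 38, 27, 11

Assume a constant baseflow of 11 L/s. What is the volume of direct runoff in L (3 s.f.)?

Direct-runoff ordinates (Q − Q_b): 0.0, 35.0, 82.0, 47.0, 27.0, 16.0, 0.0 L/s.
ΣQ_DR = 207.0 L/s.
With Δt = 6 h = 21600 s, V = ΣQ_DR · Δt = 207.0 × 21600 = 4.47 × 10^6 L.

V ≈ 4.47 × 10^6 L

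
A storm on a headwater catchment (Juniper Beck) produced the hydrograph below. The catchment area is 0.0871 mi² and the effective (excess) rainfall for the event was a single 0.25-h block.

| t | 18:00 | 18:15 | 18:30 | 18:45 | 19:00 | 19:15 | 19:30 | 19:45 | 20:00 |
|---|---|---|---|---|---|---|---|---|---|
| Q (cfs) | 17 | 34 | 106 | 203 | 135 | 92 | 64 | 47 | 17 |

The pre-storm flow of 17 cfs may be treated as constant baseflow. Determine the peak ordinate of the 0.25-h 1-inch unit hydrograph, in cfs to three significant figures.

U_p ≈ 74.4 cfs

Direct runoff: 0.0, 17.0, 89.0, 186.0, 118.0, 75.0, 47.0, 30.0, 0.0 cfs; ΣQ_DR = 562.0 cfs, peak = 186.0 cfs.
Runoff depth d = ΣQ_DR·Δt / A = 562.0 × 900 / (0.0871 mi²) = 2.500 in.
The 1-inch UH is the DRH scaled by (1 in)/d, so U_p = 186.0 × 1/2.500 = 74.4 cfs.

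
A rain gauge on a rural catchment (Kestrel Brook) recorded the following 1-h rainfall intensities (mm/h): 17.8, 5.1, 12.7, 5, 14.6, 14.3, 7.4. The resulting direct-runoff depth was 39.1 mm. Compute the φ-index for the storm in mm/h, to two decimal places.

φ ≈ 5.54 mm/h

Only the 5 blocks with intensity above φ contribute runoff: 17.8, 12.7, 14.6, 14.3, 7.4 mm/h.
Σ(I−φ)·Δt = d  ⇒  (17.8+12.7+14.6+14.3+7.4 − 5φ)·1 = 39.1
φ = (66.80 − 39.1/1) / 5 = 5.54 mm/h.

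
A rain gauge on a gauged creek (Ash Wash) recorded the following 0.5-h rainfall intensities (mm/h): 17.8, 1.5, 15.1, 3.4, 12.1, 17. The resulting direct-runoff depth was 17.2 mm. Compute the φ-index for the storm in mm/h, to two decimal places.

Only the 4 blocks with intensity above φ contribute runoff: 17.8, 15.1, 12.1, 17 mm/h.
Σ(I−φ)·Δt = d  ⇒  (17.8+15.1+12.1+17 − 4φ)·0.5 = 17.2
φ = (62.00 − 17.2/0.5) / 4 = 6.90 mm/h.

φ ≈ 6.90 mm/h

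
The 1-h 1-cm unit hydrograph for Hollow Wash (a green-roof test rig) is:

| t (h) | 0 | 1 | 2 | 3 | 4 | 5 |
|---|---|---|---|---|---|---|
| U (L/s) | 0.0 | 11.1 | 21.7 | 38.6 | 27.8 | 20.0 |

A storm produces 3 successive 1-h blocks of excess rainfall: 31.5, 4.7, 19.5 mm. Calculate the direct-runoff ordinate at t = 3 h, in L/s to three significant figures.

By discrete convolution, Q_j = Σ (P_i / 10 mm) · U_{j−i}.
At t = 3 h (j=3): Q = (31.5/10)·38.6 + (4.7/10)·21.7 + (19.5/10)·11.1 = 153 L/s.

Q ≈ 153 L/s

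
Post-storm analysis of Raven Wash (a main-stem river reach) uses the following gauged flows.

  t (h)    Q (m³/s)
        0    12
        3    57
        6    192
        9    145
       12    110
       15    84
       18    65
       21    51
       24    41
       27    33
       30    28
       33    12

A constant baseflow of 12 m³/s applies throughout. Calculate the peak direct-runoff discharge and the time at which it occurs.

Q_p = 180.0 m³/s at t = 6 h

Subtracting baseflow gives direct-runoff ordinates: 0.0, 45.0, 180.0, 133.0, 98.0, 72.0, 53.0, 39.0, 29.0, 21.0, 16.0, 0.0 m³/s.
The maximum is 180.0 m³/s, occurring at the reading for t = 6 h.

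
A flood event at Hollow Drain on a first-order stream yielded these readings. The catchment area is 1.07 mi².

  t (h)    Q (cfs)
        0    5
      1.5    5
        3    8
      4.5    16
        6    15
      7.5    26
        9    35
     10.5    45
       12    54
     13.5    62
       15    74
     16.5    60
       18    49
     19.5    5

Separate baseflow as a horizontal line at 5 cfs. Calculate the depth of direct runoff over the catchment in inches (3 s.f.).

d ≈ 0.845 in

Direct runoff: 0.0, 0.0, 3.0, 11.0, 10.0, 21.0, 30.0, 40.0, 49.0, 57.0, 69.0, 55.0, 44.0, 0.0 cfs; ΣQ_DR = 389.0 cfs.
V = ΣQ_DR · Δt = 389.0 × 5400 s = 2.101 × 10^6 ft³.
Over A = 1.07 mi², depth = V / A = 0.845 in.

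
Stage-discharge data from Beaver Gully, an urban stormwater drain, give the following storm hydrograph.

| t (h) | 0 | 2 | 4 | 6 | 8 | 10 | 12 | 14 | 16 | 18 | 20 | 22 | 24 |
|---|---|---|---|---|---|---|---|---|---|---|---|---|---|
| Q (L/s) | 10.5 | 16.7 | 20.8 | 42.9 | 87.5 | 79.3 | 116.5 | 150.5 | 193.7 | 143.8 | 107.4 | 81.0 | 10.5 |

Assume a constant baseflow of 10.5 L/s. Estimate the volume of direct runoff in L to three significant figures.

Direct-runoff ordinates (Q − Q_b): 0.0, 6.2, 10.3, 32.4, 77.0, 68.8, 106.0, 140.0, 183.2, 133.3, 96.9, 70.5, 0.0 L/s.
ΣQ_DR = 924.6 L/s.
With Δt = 2 h = 7200 s, V = ΣQ_DR · Δt = 924.6 × 7200 = 6.66 × 10^6 L.

V ≈ 6.66 × 10^6 L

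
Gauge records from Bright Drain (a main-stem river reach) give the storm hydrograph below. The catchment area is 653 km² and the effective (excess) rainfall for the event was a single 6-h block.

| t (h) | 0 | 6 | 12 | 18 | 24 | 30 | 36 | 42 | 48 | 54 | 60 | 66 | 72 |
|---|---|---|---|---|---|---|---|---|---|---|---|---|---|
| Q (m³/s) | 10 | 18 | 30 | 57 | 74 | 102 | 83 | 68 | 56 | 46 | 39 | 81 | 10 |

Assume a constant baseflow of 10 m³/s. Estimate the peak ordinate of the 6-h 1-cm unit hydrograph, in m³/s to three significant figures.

Direct runoff: 0.0, 8.0, 20.0, 47.0, 64.0, 92.0, 73.0, 58.0, 46.0, 36.0, 29.0, 71.0, 0.0 m³/s; ΣQ_DR = 544.0 m³/s, peak = 92.0 m³/s.
Runoff depth d = ΣQ_DR·Δt / A = 544.0 × 21600 / (653 km²) = 17.99 mm.
The 1-cm UH is the DRH scaled by (10 mm)/d, so U_p = 92.0 × 10/17.99 = 51.1 m³/s.

U_p ≈ 51.1 m³/s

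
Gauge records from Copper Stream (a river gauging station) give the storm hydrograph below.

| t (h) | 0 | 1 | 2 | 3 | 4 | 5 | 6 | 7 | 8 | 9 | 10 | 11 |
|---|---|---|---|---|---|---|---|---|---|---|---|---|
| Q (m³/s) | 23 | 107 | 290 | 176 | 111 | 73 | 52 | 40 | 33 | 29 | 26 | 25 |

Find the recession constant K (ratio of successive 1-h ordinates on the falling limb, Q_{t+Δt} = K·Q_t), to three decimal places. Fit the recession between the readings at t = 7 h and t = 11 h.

K ≈ 0.889

Using the recession-limb readings at t = 7 h and t = 11 h: Q falls from 40 to 25 m³/s over 4 intervals.
K = (Q₂/Q₁)^(1/4) = (25/40)^(1/4) = 0.889.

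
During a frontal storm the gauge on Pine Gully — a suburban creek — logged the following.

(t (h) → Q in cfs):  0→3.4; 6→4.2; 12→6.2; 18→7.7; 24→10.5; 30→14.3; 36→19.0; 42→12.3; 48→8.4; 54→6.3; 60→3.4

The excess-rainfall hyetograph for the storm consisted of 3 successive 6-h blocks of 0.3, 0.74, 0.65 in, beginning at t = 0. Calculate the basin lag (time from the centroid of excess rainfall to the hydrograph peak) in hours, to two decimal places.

t_L ≈ 25.76 h

Centroid of excess rainfall: t_c = Σ P_i·t̄_i / ΣP_i = 10.2426 h (block centres at 3, 9, 15 h).
Hydrograph peak occurs at t = 36 h, so basin lag t_L = 36 − 10.2426 = 25.76 h.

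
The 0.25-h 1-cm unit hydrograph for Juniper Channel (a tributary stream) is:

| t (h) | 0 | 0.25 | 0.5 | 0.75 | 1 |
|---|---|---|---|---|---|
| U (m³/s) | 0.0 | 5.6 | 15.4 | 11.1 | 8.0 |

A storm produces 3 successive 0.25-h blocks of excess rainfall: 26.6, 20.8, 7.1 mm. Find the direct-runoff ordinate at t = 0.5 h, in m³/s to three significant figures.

By discrete convolution, Q_j = Σ (P_i / 10 mm) · U_{j−i}.
At t = 0.5 h (j=2): Q = (26.6/10)·15.4 + (20.8/10)·5.6 + (7.1/10)·0.0 = 52.6 m³/s.

Q ≈ 52.6 m³/s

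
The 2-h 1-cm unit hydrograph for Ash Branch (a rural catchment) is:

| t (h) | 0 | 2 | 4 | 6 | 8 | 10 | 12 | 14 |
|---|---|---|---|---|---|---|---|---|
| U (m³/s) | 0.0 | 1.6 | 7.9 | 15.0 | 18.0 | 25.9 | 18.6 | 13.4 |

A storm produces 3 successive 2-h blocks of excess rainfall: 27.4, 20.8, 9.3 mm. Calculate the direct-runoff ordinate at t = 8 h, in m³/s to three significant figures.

Q ≈ 87.9 m³/s

By discrete convolution, Q_j = Σ (P_i / 10 mm) · U_{j−i}.
At t = 8 h (j=4): Q = (27.4/10)·18.0 + (20.8/10)·15.0 + (9.3/10)·7.9 = 87.9 m³/s.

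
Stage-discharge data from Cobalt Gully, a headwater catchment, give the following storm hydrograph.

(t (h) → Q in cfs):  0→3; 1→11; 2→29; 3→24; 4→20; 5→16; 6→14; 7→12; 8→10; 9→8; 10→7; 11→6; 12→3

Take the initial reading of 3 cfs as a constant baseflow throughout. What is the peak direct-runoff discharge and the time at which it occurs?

Subtracting baseflow gives direct-runoff ordinates: 0.0, 8.0, 26.0, 21.0, 17.0, 13.0, 11.0, 9.0, 7.0, 5.0, 4.0, 3.0, 0.0 cfs.
The maximum is 26.0 cfs, occurring at the reading for t = 2 h.

Q_p = 26.0 cfs at t = 2 h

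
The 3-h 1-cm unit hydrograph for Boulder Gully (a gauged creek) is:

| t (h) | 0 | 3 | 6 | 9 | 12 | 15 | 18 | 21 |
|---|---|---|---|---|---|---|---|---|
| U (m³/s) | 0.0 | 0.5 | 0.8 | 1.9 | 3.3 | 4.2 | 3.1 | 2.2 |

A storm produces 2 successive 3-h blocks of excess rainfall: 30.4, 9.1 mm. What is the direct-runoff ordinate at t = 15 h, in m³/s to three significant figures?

Q ≈ 15.8 m³/s

By discrete convolution, Q_j = Σ (P_i / 10 mm) · U_{j−i}.
At t = 15 h (j=5): Q = (30.4/10)·4.2 + (9.1/10)·3.3 = 15.8 m³/s.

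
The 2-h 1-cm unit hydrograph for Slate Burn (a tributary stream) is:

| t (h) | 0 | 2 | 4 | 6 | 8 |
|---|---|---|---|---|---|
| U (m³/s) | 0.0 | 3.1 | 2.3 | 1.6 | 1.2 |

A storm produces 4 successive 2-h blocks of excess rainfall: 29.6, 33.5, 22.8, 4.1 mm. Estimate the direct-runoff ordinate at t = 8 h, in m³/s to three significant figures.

Q ≈ 15.4 m³/s

By discrete convolution, Q_j = Σ (P_i / 10 mm) · U_{j−i}.
At t = 8 h (j=4): Q = (29.6/10)·1.2 + (33.5/10)·1.6 + (22.8/10)·2.3 + (4.1/10)·3.1 = 15.4 m³/s.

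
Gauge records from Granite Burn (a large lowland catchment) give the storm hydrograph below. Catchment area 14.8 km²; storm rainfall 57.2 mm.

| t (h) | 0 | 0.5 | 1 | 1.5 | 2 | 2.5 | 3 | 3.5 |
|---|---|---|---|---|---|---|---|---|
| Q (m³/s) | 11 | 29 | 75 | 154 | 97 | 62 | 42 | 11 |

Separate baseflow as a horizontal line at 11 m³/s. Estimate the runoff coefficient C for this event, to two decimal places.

ΣQ_DR = 393.0 m³/s; V = ΣQ_DR·Δt = 7.074 × 10^5 m³.
Runoff depth d = V / A = 47.80 mm.
C = d / P = 47.80 / 57.2 = 0.84.

C ≈ 0.84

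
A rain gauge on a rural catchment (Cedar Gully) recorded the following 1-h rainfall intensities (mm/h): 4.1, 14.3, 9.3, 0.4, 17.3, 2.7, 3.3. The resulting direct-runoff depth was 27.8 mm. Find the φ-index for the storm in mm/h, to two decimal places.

φ ≈ 4.37 mm/h

Only the 3 blocks with intensity above φ contribute runoff: 14.3, 9.3, 17.3 mm/h.
Σ(I−φ)·Δt = d  ⇒  (14.3+9.3+17.3 − 3φ)·1 = 27.8
φ = (40.90 − 27.8/1) / 3 = 4.37 mm/h.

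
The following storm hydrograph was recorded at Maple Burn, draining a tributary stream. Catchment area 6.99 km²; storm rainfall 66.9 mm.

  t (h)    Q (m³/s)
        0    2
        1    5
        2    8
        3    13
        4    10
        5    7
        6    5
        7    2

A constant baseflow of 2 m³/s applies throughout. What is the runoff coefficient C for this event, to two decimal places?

ΣQ_DR = 36.00 m³/s; V = ΣQ_DR·Δt = 1.296 × 10^5 m³.
Runoff depth d = V / A = 18.54 mm.
C = d / P = 18.54 / 66.9 = 0.28.

C ≈ 0.28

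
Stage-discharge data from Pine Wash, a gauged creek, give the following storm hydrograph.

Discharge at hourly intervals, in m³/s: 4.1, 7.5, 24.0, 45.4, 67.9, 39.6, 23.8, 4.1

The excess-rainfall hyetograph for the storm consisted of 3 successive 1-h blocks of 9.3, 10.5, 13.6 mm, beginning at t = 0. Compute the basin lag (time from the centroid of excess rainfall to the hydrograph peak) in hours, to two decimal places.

Centroid of excess rainfall: t_c = Σ P_i·t̄_i / ΣP_i = 1.6287 h (block centres at 0.5, 1.5, 2.5 h).
Hydrograph peak occurs at t = 4 h, so basin lag t_L = 4 − 1.6287 = 2.37 h.

t_L ≈ 2.37 h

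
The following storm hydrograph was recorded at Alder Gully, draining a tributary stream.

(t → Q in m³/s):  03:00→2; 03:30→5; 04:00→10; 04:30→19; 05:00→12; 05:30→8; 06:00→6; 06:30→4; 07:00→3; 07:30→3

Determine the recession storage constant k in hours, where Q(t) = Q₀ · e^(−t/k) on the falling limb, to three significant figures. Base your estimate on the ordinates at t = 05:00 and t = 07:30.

On the falling limb, Q drops from 12 to 3 m³/s between t = 05:00 and t = 07:30 (Δt = 2.5 h).
k = −Δt / ln(Q₂/Q₁) = −2.5 / ln(3/12) = 1.80 h.

k ≈ 1.80 h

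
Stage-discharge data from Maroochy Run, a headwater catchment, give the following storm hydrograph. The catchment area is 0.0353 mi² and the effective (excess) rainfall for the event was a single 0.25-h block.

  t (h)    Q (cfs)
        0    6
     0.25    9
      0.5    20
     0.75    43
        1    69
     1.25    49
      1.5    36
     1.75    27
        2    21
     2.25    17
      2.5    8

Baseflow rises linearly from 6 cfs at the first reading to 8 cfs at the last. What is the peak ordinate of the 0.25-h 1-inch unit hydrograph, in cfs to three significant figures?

Direct runoff: 0.00, 2.80, 13.60, 36.40, 62.20, 42.00, 28.80, 19.60, 13.40, 9.20, 0.00 cfs; ΣQ_DR = 228.0 cfs, peak = 62.20 cfs.
Runoff depth d = ΣQ_DR·Δt / A = 228.0 × 900 / (0.0353 mi²) = 2.502 in.
The 1-inch UH is the DRH scaled by (1 in)/d, so U_p = 62.20 × 1/2.502 = 24.9 cfs.

U_p ≈ 24.9 cfs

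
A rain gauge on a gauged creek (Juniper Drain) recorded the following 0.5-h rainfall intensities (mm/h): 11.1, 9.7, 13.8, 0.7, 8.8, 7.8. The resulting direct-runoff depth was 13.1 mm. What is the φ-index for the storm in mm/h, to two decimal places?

φ ≈ 5.00 mm/h

Only the 5 blocks with intensity above φ contribute runoff: 11.1, 9.7, 13.8, 8.8, 7.8 mm/h.
Σ(I−φ)·Δt = d  ⇒  (11.1+9.7+13.8+8.8+7.8 − 5φ)·0.5 = 13.1
φ = (51.20 − 13.1/0.5) / 5 = 5.00 mm/h.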